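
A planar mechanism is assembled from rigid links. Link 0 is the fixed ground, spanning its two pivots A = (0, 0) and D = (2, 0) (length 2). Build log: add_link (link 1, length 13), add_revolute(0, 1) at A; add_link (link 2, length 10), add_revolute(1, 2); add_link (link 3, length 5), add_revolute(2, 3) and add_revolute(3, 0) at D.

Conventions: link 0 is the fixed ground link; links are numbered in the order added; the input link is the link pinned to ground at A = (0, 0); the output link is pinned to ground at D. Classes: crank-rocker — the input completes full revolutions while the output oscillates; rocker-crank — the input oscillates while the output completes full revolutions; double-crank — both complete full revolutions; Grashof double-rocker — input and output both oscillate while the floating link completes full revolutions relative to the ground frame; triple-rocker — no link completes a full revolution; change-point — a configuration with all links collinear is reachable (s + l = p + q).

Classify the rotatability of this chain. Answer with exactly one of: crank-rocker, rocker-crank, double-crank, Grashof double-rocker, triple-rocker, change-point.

lengths: ground=2, input=13, coupler=10, output=5
sorted: s=2 (shortest), l=13 (longest), p+q=15
s + l = 15 vs p + q = 15
s + l = p + q → change-point (collinear configuration reachable)

change-point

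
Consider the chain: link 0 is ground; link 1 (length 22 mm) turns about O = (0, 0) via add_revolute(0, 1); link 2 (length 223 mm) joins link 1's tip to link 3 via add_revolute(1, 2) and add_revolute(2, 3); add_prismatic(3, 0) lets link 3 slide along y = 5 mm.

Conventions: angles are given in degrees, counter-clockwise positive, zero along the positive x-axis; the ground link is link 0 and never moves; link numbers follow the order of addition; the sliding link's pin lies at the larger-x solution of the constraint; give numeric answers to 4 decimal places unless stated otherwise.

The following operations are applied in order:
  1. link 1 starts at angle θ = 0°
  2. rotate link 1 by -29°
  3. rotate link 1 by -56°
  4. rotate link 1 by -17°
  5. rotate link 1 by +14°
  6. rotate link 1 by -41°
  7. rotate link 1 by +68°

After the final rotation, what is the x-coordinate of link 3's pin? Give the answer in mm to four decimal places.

geometry: r = 22 mm, L = 223 mm, e = 5 mm; θ starts at 0°
rotate link 1 by -29°: θ ← 0° -29° = -29°
rotate link 1 by -56°: θ ← -29° -56° = -85°
rotate link 1 by -17°: θ ← -85° -17° = -102°
rotate link 1 by +14°: θ ← -102° +14° = -88°
rotate link 1 by -41°: θ ← -88° -41° = -129°
rotate link 1 by +68°: θ ← -129° +68° = -61°
crank pin P = (r cos θ, r sin θ) = (10.665812, -19.241634)
h = r sin θ − e = -19.241634 − 5 = -24.241634
x = r cos θ + √(L² − h²) = 10.665812 + 221.678468 = 232.344280

232.3443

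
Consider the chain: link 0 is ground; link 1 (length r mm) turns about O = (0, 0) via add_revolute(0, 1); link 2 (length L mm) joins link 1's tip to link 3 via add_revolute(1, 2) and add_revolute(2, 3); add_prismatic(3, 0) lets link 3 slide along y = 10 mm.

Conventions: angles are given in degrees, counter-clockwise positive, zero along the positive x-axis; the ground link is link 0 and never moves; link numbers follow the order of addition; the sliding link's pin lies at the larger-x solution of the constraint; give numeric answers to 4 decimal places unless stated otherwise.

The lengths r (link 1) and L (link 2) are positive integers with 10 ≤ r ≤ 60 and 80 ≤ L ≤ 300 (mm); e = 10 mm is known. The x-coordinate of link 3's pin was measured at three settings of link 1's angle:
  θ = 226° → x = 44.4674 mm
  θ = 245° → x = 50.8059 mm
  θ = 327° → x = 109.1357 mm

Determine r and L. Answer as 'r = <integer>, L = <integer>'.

constraint per measurement: (x − r cos θ)² + (r sin θ − e)² = L²
subtracting the θ₁ and θ₂ equations cancels the r² and L² terms:
r = (x₁² − x₂²) / (2[(x₁cos θ₁ + e sin θ₁) − (x₂cos θ₂ + e sin θ₂)]) = 40.0008 → r = 40
L² = (x₁ − r cos θ₁)² + (r sin θ₁ − e)² = 6723.9936 → L = 82.0000 → L = 82
check at θ₃=327°: x = 109.1357 (printed 109.1357) ✓

r = 40, L = 82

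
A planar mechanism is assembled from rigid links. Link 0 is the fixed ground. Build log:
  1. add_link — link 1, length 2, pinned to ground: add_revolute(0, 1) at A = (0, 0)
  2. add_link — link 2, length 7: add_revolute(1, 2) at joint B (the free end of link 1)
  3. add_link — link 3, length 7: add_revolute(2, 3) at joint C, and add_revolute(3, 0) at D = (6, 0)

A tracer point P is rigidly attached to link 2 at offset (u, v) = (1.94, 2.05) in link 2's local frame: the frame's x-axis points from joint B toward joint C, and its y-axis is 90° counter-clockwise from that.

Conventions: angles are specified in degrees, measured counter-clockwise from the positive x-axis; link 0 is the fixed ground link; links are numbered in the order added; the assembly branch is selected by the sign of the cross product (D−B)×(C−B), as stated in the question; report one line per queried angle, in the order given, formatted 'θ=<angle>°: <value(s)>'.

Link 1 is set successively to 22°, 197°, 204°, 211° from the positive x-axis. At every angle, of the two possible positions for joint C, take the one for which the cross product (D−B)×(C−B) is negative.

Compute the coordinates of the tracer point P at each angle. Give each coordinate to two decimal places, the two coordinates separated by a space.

A=(0,0), D=(6.00,0)
θ=22°: B = A + 2.00·(cos22°, sin22°) = (1.8544, 0.7492)
θ=22°: |BD| = 4.2128
θ=22°: circle(B,7.00) ∩ circle(D,7.00): a=2.1064, h=6.6756
θ=22°:   candidates: C₊=(5.1144,6.9438) cross=28.123; C₋=(2.7400,-6.1945) cross=-28.123
θ=22°:   branch - wants cross < 0 → take C=(2.7400,-6.1945) (cross=-28.123)
θ=22°: ex = (C−B)/|BC| = (0.1265,-0.9920); ey = (0.9920,0.1265)
θ=22°: P = B + 1.94·ex + 2.05·ey = (4.1333,-0.9158)
θ=197°: B = A + 2.00·(cos197°, sin197°) = (-1.9126, -0.5847)
θ=197°: |BD| = 7.9342
θ=197°: circle(B,7.00) ∩ circle(D,7.00): a=3.9671, h=5.7673
θ=197°:   candidates: C₊=(1.6186,5.4593) cross=45.759; C₋=(2.4687,-6.0440) cross=-45.759
θ=197°:   branch - wants cross < 0 → take C=(2.4687,-6.0440) (cross=-45.759)
θ=197°: ex = (C−B)/|BC| = (0.6259,-0.7799); ey = (0.7799,0.6259)
θ=197°: P = B + 1.94·ex + 2.05·ey = (0.9004,-0.8146)
θ=204°: B = A + 2.00·(cos204°, sin204°) = (-1.8271, -0.8135)
θ=204°: |BD| = 7.8692
θ=204°: circle(B,7.00) ∩ circle(D,7.00): a=3.9346, h=5.7895
θ=204°:   candidates: C₊=(1.4880,5.3518) cross=45.559; C₋=(2.6849,-6.1653) cross=-45.559
θ=204°:   branch - wants cross < 0 → take C=(2.6849,-6.1653) (cross=-45.559)
θ=204°: ex = (C−B)/|BC| = (0.6446,-0.7645); ey = (0.7645,0.6446)
θ=204°: P = B + 1.94·ex + 2.05·ey = (0.9907,-0.9753)
θ=211°: B = A + 2.00·(cos211°, sin211°) = (-1.7143, -1.0301)
θ=211°: |BD| = 7.7828
θ=211°: circle(B,7.00) ∩ circle(D,7.00): a=3.8914, h=5.8187
θ=211°:   candidates: C₊=(1.3727,5.2524) cross=45.286; C₋=(2.9130,-6.2825) cross=-45.286
θ=211°:   branch - wants cross < 0 → take C=(2.9130,-6.2825) (cross=-45.286)
θ=211°: ex = (C−B)/|BC| = (0.6610,-0.7503); ey = (0.7503,0.6610)
θ=211°: P = B + 1.94·ex + 2.05·ey = (1.1063,-1.1306)

θ=22°: 4.13 -0.92
θ=197°: 0.90 -0.81
θ=204°: 0.99 -0.98
θ=211°: 1.11 -1.13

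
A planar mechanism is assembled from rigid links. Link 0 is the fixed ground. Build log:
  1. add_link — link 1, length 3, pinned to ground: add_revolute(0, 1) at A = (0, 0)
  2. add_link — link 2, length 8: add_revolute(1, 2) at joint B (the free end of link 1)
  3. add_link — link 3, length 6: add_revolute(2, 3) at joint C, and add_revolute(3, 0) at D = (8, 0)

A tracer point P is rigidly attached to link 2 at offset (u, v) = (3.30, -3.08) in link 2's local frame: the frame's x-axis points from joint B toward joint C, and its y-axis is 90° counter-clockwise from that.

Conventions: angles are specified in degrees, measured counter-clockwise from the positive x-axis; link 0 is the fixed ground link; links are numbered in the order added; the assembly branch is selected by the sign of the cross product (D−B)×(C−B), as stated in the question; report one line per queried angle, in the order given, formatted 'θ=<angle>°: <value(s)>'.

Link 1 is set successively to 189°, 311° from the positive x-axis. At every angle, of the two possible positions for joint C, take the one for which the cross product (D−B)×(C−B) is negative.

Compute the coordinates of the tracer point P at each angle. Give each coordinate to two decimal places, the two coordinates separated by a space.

A=(0,0), D=(8.00,0)
θ=189°: B = A + 3.00·(cos189°, sin189°) = (-2.9631, -0.4693)
θ=189°: |BD| = 10.9731
θ=189°: circle(B,8.00) ∩ circle(D,6.00): a=6.7624, h=4.2743
θ=189°:   candidates: C₊=(3.6103,4.0903) cross=46.903; C₋=(3.9760,-4.4505) cross=-46.903
θ=189°:   branch - wants cross < 0 → take C=(3.9760,-4.4505) (cross=-46.903)
θ=189°: ex = (C−B)/|BC| = (0.8674,-0.4977); ey = (0.4977,0.8674)
θ=189°: P = B + 3.30·ex + -3.08·ey = (-1.6335,-4.7831)
θ=311°: B = A + 3.00·(cos311°, sin311°) = (1.9682, -2.2641)
θ=311°: |BD| = 6.4428
θ=311°: circle(B,8.00) ∩ circle(D,6.00): a=5.3944, h=5.9077
θ=311°:   candidates: C₊=(4.9424,5.1625) cross=38.062; C₋=(9.0946,-5.8993) cross=-38.062
θ=311°:   branch - wants cross < 0 → take C=(9.0946,-5.8993) (cross=-38.062)
θ=311°: ex = (C−B)/|BC| = (0.8908,-0.4544); ey = (0.4544,0.8908)
θ=311°: P = B + 3.30·ex + -3.08·ey = (3.5083,-6.5073)

θ=189°: -1.63 -4.78
θ=311°: 3.51 -6.51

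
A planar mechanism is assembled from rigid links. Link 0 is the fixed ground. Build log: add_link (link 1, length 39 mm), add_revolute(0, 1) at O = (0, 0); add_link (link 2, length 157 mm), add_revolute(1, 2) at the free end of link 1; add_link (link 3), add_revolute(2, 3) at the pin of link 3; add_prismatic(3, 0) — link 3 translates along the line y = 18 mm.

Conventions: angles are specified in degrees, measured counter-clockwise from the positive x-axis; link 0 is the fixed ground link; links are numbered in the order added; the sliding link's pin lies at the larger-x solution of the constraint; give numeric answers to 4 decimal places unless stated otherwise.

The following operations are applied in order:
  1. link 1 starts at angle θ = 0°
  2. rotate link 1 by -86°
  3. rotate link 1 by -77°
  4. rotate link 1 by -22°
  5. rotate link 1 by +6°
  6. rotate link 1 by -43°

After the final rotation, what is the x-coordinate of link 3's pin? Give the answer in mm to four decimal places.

geometry: r = 39 mm, L = 157 mm, e = 18 mm; θ starts at 0°
rotate link 1 by -86°: θ ← 0° -86° = -86°
rotate link 1 by -77°: θ ← -86° -77° = -163°
rotate link 1 by -22°: θ ← -163° -22° = -185°
rotate link 1 by +6°: θ ← -185° +6° = -179°
rotate link 1 by -43°: θ ← -179° -43° = -222°
crank pin P = (r cos θ, r sin θ) = (-28.982648, 26.096094)
h = r sin θ − e = 26.096094 − 18 = 8.096094
x = r cos θ + √(L² − h²) = -28.982648 + 156.791113 = 127.808465

127.8085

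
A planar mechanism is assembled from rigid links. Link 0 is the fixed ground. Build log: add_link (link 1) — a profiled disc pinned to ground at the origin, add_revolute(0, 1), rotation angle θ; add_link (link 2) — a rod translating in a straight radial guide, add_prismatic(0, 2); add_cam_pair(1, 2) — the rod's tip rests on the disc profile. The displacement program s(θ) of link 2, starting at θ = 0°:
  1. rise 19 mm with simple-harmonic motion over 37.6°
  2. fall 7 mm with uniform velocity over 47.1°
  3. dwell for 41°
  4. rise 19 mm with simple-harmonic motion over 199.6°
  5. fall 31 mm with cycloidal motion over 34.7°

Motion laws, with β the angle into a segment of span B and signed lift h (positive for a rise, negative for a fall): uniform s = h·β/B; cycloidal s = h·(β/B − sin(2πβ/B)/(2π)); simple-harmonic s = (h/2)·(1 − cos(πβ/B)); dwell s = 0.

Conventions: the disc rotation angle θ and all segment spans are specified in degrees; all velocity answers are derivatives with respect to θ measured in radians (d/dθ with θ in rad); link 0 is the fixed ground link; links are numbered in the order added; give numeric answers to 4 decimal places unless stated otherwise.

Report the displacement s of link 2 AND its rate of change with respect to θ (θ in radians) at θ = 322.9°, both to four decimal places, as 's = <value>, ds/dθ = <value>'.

seg 1 [0°–37.6°] simple-harmonic, h=19: full span → s += 19 → s = 19.0000
seg 2 [37.6°–84.7°] uniform, h=-7: full span → s += -7 → s = 12.0000
seg 3 [84.7°–125.7°] dwell: s stays 12.0000
seg 4 [125.7°–325.3°] simple-harmonic, h=19: θ=322.9° here. β=197.2, B=199.6. 19/2·(1 − cos(π·0.9880)) = 18.9932 → s = 30.9932
velocity in seg [125.7°–325.3°] (simple-harmonic), θ in radians: β = 197.2° = 3.4418 rad, B = 199.6° = 3.4837 rad; ds/dθ = (πh/(2B)) sin(πβ/B) = (π·19/(2·3.4837)) sin(π·0.9880) = 0.323544 mm/rad

s = 30.9932, ds/dθ = 0.3235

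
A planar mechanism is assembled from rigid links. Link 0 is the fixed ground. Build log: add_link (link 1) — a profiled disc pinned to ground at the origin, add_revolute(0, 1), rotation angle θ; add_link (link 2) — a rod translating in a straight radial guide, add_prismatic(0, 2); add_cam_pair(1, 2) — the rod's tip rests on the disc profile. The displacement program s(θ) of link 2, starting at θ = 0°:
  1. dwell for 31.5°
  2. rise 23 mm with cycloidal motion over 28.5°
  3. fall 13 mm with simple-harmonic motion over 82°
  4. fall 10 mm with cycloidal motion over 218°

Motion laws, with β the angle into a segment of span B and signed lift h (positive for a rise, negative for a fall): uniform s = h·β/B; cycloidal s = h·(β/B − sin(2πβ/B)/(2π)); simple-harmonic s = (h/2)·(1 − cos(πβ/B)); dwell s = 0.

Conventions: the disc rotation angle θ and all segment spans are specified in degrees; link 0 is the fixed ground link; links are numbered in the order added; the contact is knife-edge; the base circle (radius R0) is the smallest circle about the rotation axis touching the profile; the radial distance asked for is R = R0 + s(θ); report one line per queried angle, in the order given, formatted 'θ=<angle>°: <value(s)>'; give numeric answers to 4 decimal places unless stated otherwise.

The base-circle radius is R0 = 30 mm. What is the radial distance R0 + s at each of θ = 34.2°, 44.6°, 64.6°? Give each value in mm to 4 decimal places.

seg 1 [0°–31.5°] dwell: s stays 0.0000
seg 2 [31.5°–60°] cycloidal, h=23: θ=34.2° here. β=2.7, B=28.5. 23·(0.0947 − sin(2π·0.0947)/(2π)) = 0.1264 → s = 0.1264
seg 2 [31.5°–60°] cycloidal, h=23: θ=44.6° here. β=13.1, B=28.5. 23·(0.4596 − sin(2π·0.4596)/(2π)) = 9.6538 → s = 9.6538
seg 2 [31.5°–60°] cycloidal, h=23: full span → s += 23 → s = 23.0000
seg 3 [60°–142°] simple-harmonic, h=-13: θ=64.6° here. β=4.6, B=82. -13/2·(1 − cos(π·0.0561)) = -0.1007 → s = 22.8993
θ=34.2°: R = R0 + s = 30 + 0.1264 = 30.1264
θ=44.6°: R = R0 + s = 30 + 9.6538 = 39.6538
θ=64.6°: R = R0 + s = 30 + 22.8993 = 52.8993

θ=34.2°: 30.1264
θ=44.6°: 39.6538
θ=64.6°: 52.8993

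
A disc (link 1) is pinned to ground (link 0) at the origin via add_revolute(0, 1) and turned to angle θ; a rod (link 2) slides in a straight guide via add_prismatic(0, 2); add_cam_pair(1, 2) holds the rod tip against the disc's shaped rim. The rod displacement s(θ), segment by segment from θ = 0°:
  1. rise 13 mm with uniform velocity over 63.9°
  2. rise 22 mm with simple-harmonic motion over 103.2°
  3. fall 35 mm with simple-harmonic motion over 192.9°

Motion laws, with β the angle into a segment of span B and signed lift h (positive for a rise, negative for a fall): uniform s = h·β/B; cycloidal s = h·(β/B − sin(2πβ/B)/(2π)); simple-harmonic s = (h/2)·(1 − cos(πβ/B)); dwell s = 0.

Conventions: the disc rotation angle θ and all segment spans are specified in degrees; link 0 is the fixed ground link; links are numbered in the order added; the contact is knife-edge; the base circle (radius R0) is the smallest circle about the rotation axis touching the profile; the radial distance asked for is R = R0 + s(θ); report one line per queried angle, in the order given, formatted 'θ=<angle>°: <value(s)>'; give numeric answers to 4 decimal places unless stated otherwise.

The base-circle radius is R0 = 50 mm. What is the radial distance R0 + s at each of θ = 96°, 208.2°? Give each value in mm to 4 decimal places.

segment 1 (0° to 63.9°, uniform, h = 13) is passed completely: s = 0.0000 + (13) = 13.0000
θ = 96° falls in segment 2 (63.9° to 167.1°, simple-harmonic, h = 22): β = 96 − 63.9 = 32.1°, B = 103.2°; Δs = 22/2·(1 − cos(π·0.3110)) = 4.8470; s = 13.0000 + 4.8470 = 17.8470
segment 2 (63.9° to 167.1°, simple-harmonic, h = 22) is passed completely: s = 13.0000 + (22) = 35.0000
θ = 208.2° falls in segment 3 (167.1° to 360°, simple-harmonic, h = -35): β = 208.2 − 167.1 = 41.1°, B = 192.9°; Δs = -35/2·(1 − cos(π·0.2131)) = -3.7762; s = 35.0000 − 3.7762 = 31.2238
θ=96°: R = R0 + s = 50 + 17.8470 = 67.8470
θ=208.2°: R = R0 + s = 50 + 31.2238 = 81.2238

θ=96°: 67.8470
θ=208.2°: 81.2238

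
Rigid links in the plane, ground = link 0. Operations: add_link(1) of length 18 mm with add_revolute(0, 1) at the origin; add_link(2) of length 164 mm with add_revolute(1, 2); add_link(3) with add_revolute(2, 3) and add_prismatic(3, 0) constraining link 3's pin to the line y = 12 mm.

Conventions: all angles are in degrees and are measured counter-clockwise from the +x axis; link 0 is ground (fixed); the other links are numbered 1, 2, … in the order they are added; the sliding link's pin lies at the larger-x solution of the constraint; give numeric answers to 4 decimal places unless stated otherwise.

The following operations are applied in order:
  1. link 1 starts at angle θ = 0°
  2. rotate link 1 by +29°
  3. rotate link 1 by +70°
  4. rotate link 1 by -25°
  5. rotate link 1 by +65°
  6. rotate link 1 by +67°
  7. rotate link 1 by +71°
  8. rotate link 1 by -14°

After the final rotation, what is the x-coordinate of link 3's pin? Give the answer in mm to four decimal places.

geometry: r = 18 mm, L = 164 mm, e = 12 mm; θ starts at 0°
rotate link 1 by +29°: θ ← 0° +29° = 29°
rotate link 1 by +70°: θ ← 29° +70° = 99°
rotate link 1 by -25°: θ ← 99° -25° = 74°
rotate link 1 by +65°: θ ← 74° +65° = 139°
rotate link 1 by +67°: θ ← 139° +67° = 206°
rotate link 1 by +71°: θ ← 206° +71° = 277°
rotate link 1 by -14°: θ ← 277° -14° = 263°
crank pin P = (r cos θ, r sin θ) = (-2.193648, -17.865831)
h = r sin θ − e = -17.865831 − 12 = -29.865831
x = r cos θ + √(L² − h²) = -2.193648 + 161.257658 = 159.064009

159.0640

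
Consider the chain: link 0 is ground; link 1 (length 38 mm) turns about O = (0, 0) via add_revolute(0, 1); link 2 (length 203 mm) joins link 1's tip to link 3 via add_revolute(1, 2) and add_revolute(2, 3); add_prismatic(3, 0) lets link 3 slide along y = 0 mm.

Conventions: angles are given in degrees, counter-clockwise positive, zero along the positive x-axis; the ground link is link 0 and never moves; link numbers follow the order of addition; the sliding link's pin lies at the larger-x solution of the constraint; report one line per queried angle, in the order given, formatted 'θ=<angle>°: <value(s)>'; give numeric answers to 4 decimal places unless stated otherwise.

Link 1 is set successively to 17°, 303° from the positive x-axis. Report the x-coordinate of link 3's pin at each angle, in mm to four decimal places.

geometry: r = 38 mm, L = 203 mm, e = 0 mm
θ=17°: crank pin P = (r cos θ, r sin θ) = (36.339581, 11.110125)
θ=17°: h = r sin θ − e = 11.110125 − 0 = 11.110125
θ=17°: x = r cos θ + √(L² − h²) = 36.339581 + 202.695745 = 239.035326
θ=303°: crank pin P = (r cos θ, r sin θ) = (20.696283, -31.869482)
θ=303°: h = r sin θ − e = -31.869482 − 0 = -31.869482
θ=303°: x = r cos θ + √(L² − h²) = 20.696283 + 200.482758 = 221.179041

θ=17°: 239.0353
θ=303°: 221.1790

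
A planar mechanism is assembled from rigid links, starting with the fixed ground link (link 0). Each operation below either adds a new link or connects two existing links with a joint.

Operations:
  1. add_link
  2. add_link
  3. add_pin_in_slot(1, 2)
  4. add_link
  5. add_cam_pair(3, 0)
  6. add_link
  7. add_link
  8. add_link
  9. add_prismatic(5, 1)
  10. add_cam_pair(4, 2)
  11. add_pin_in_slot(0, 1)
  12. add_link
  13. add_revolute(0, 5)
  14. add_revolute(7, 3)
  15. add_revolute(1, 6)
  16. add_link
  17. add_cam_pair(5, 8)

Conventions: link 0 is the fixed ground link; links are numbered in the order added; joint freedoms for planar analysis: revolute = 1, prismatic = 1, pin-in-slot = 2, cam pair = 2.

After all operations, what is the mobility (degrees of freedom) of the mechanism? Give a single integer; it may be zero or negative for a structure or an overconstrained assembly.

L=1 J1=0 J2=0
add link → L=2 J1=0 J2=0
add link → L=3 J1=0 J2=0
PS@1,2 dof=2 J2 → L=3 J1=0 J2=1
add link → L=4 J1=0 J2=1
C@3,0 dof=2 J2 → L=4 J1=0 J2=2
add link → L=5 J1=0 J2=2
add link → L=6 J1=0 J2=2
add link → L=7 J1=0 J2=2
P@5,1 dof=1 J1 → L=7 J1=1 J2=2
C@4,2 dof=2 J2 → L=7 J1=1 J2=3
PS@0,1 dof=2 J2 → L=7 J1=1 J2=4
add link → L=8 J1=1 J2=4
R@0,5 dof=1 J1 → L=8 J1=2 J2=4
R@7,3 dof=1 J1 → L=8 J1=3 J2=4
R@1,6 dof=1 J1 → L=8 J1=4 J2=4
add link → L=9 J1=4 J2=4
C@5,8 dof=2 J2 → L=9 J1=4 J2=5
M=3(L−1)−2J1−J2=3·8−2·4−5=11

M = 11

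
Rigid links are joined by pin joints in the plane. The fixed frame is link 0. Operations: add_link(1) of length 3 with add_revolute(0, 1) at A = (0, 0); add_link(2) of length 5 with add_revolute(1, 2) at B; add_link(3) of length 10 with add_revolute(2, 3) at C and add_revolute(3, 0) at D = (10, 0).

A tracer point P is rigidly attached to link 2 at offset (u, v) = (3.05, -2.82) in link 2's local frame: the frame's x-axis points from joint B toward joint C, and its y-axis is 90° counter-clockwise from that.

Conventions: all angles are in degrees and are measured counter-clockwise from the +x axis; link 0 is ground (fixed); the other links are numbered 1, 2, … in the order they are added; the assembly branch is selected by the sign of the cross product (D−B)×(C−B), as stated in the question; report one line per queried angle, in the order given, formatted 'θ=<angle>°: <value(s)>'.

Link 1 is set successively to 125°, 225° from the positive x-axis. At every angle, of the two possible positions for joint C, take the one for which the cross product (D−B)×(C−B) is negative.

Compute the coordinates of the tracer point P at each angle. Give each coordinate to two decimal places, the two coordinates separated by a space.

A=(0,0), D=(10.00,0)
θ=125°: B = A + 3.00·(cos125°, sin125°) = (-1.7207, 2.4575)
θ=125°: |BD| = 11.9756
θ=125°: circle(B,5.00) ∩ circle(D,10.00): a=2.8564, h=4.1038
θ=125°:   candidates: C₊=(1.9170,5.8877) cross=49.145; C₋=(0.2328,-2.1451) cross=-49.145
θ=125°:   branch - wants cross < 0 → take C=(0.2328,-2.1451) (cross=-49.145)
θ=125°: ex = (C−B)/|BC| = (0.3907,-0.9205); ey = (0.9205,0.3907)
θ=125°: P = B + 3.05·ex + -2.82·ey = (-3.1249,-1.4519)
θ=225°: B = A + 3.00·(cos225°, sin225°) = (-2.1213, -2.1213)
θ=225°: |BD| = 12.3055
θ=225°: circle(B,5.00) ∩ circle(D,10.00): a=3.1054, h=3.9188
θ=225°:   candidates: C₊=(0.2620,2.2741) cross=48.223; C₋=(1.6131,-5.4461) cross=-48.223
θ=225°:   branch - wants cross < 0 → take C=(1.6131,-5.4461) (cross=-48.223)
θ=225°: ex = (C−B)/|BC| = (0.7469,-0.6650); ey = (0.6650,0.7469)
θ=225°: P = B + 3.05·ex + -2.82·ey = (-1.7185,-6.2556)

θ=125°: -3.12 -1.45
θ=225°: -1.72 -6.26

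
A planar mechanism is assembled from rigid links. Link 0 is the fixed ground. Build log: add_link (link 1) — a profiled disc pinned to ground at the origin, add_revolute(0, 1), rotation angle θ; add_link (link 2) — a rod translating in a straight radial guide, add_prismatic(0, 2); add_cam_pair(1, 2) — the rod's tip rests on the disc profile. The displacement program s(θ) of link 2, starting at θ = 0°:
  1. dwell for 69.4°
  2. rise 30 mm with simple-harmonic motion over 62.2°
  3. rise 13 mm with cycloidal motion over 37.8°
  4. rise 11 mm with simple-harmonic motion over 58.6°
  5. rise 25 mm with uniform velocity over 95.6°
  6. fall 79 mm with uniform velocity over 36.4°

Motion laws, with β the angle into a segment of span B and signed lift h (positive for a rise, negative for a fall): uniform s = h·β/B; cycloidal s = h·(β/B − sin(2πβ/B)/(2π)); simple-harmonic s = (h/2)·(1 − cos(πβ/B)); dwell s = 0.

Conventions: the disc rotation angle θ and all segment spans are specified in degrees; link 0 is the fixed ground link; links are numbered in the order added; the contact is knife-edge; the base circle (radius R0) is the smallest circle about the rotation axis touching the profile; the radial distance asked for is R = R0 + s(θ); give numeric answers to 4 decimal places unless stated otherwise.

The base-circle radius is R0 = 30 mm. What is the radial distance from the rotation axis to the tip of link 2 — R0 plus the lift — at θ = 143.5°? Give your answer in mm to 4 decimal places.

seg 1 [0°–69.4°] dwell: s stays 0.0000
seg 2 [69.4°–131.6°] simple-harmonic, h=30: full span → s += 30 → s = 30.0000
seg 3 [131.6°–169.4°] cycloidal, h=13: θ=143.5° here. β=11.9, B=37.8. 13·(0.3148 − sin(2π·0.3148)/(2π)) = 2.1928 → s = 32.1928
R = R0 + s = 30 + 32.1928 = 62.1928

62.1928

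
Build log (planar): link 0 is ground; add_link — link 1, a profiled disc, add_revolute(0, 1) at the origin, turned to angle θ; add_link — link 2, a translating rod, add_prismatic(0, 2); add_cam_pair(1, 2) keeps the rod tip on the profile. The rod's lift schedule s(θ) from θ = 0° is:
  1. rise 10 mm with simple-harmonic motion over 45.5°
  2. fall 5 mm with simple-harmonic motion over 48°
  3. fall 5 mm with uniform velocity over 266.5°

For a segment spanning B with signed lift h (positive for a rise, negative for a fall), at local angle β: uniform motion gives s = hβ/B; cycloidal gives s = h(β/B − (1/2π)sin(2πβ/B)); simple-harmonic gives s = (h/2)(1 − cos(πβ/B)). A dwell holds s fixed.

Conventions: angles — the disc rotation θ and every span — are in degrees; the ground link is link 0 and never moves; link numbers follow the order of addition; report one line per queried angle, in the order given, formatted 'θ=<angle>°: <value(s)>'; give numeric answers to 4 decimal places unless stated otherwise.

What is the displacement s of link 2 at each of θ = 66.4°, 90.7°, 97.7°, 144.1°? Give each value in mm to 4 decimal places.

seg 1 [0°–45.5°] simple-harmonic, h=10: full span → s += 10 → s = 10.0000
seg 2 [45.5°–93.5°] simple-harmonic, h=-5: θ=66.4° here. β=20.9, B=48. -5/2·(1 − cos(π·0.4354)) = -1.9962 → s = 8.0038
seg 2 [45.5°–93.5°] simple-harmonic, h=-5: θ=90.7° here. β=45.2, B=48. -5/2·(1 − cos(π·0.9417)) = -4.9581 → s = 5.0419
seg 2 [45.5°–93.5°] simple-harmonic, h=-5: full span → s += -5 → s = 5.0000
seg 3 [93.5°–360°] uniform, h=-5: θ=97.7° here. β=4.2, B=266.5. -5·4.2/266.5 = -0.0788 → s = 4.9212
seg 3 [93.5°–360°] uniform, h=-5: θ=144.1° here. β=50.6, B=266.5. -5·50.6/266.5 = -0.9493 → s = 4.0507

θ=66.4°: 8.0038
θ=90.7°: 5.0419
θ=97.7°: 4.9212
θ=144.1°: 4.0507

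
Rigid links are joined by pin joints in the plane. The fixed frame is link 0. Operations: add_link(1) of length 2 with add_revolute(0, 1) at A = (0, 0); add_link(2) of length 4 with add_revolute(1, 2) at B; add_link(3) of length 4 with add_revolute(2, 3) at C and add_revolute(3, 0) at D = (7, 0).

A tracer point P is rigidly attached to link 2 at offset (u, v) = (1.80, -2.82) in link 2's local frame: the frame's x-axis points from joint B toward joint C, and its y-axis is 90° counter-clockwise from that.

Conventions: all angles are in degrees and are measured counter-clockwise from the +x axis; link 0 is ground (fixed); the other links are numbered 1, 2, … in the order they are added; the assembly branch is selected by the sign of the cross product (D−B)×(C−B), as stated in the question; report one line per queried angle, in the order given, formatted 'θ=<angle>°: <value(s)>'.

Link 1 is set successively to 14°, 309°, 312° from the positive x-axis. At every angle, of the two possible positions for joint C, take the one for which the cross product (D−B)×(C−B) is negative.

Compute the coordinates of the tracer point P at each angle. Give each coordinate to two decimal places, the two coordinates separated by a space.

A=(0,0), D=(7.00,0)
θ=14°: B = A + 2.00·(cos14°, sin14°) = (1.9406, 0.4838)
θ=14°: |BD| = 5.0825
θ=14°: circle(B,4.00) ∩ circle(D,4.00): a=2.5412, h=3.0890
θ=14°:   candidates: C₊=(4.7644,3.3169) cross=15.700; C₋=(4.1762,-2.8331) cross=-15.700
θ=14°:   branch - wants cross < 0 → take C=(4.1762,-2.8331) (cross=-15.700)
θ=14°: ex = (C−B)/|BC| = (0.5589,-0.8292); ey = (0.8292,0.5589)
θ=14°: P = B + 1.80·ex + -2.82·ey = (0.6082,-2.5849)
θ=309°: B = A + 2.00·(cos309°, sin309°) = (1.2586, -1.5543)
θ=309°: |BD| = 5.9480
θ=309°: circle(B,4.00) ∩ circle(D,4.00): a=2.9740, h=2.6749
θ=309°:   candidates: C₊=(3.4303,1.8048) cross=15.911; C₋=(4.8283,-3.3591) cross=-15.911
θ=309°:   branch - wants cross < 0 → take C=(4.8283,-3.3591) (cross=-15.911)
θ=309°: ex = (C−B)/|BC| = (0.8924,-0.4512); ey = (0.4512,0.8924)
θ=309°: P = B + 1.80·ex + -2.82·ey = (1.5926,-4.8831)
θ=312°: B = A + 2.00·(cos312°, sin312°) = (1.3383, -1.4863)
θ=312°: |BD| = 5.8536
θ=312°: circle(B,4.00) ∩ circle(D,4.00): a=2.9268, h=2.7265
θ=312°:   candidates: C₊=(3.4768,1.8940) cross=15.960; C₋=(4.8614,-3.3803) cross=-15.960
θ=312°:   branch - wants cross < 0 → take C=(4.8614,-3.3803) (cross=-15.960)
θ=312°: ex = (C−B)/|BC| = (0.8808,-0.4735); ey = (0.4735,0.8808)
θ=312°: P = B + 1.80·ex + -2.82·ey = (1.5884,-4.8224)

θ=14°: 0.61 -2.58
θ=309°: 1.59 -4.88
θ=312°: 1.59 -4.82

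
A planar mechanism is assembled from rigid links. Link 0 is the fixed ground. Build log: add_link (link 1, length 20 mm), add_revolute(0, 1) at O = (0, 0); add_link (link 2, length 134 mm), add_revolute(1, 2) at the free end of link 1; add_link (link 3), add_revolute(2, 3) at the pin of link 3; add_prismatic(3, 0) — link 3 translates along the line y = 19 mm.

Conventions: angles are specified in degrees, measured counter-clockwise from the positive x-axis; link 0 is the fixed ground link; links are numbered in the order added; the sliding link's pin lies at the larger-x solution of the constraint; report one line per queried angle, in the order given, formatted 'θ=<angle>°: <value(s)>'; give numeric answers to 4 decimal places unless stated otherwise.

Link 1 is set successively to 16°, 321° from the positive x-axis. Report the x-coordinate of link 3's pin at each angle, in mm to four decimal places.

geometry: r = 20 mm, L = 134 mm, e = 19 mm
θ=16°: crank pin P = (r cos θ, r sin θ) = (19.225234, 5.512747)
θ=16°: h = r sin θ − e = 5.512747 − 19 = -13.487253
θ=16°: x = r cos θ + √(L² − h²) = 19.225234 + 133.319518 = 152.544752
θ=321°: crank pin P = (r cos θ, r sin θ) = (15.542919, -12.586408)
θ=321°: h = r sin θ − e = -12.586408 − 19 = -31.586408
θ=321°: x = r cos θ + √(L² − h²) = 15.542919 + 130.224033 = 145.766952

θ=16°: 152.5448
θ=321°: 145.7670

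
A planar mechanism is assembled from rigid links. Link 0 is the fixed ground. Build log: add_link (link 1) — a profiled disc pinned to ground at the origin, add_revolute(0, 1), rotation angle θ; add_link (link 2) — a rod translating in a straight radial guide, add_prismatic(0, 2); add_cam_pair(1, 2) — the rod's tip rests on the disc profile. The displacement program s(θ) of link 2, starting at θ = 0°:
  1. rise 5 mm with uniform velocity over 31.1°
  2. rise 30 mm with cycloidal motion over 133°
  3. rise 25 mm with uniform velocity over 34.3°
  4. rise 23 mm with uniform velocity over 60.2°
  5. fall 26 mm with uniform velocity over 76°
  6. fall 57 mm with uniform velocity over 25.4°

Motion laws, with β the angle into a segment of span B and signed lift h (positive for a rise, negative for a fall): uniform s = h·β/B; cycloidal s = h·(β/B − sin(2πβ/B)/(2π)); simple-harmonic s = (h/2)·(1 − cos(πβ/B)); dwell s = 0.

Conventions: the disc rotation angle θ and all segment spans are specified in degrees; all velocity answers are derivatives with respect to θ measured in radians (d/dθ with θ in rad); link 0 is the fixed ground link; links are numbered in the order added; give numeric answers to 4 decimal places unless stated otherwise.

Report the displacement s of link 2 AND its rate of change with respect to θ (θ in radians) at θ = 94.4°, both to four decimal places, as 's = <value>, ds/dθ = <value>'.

seg 1 [0°–31.1°] uniform, h=5: full span → s += 5 → s = 5.0000
seg 2 [31.1°–164.1°] cycloidal, h=30: θ=94.4° here. β=63.3, B=133. 30·(0.4759 − sin(2π·0.4759)/(2π)) = 13.5591 → s = 18.5591
velocity in seg [31.1°–164.1°] (cycloidal), θ in radians: β = 63.3° = 1.1048 rad, B = 133° = 2.3213 rad; ds/dθ = (h/B)(1 − cos(2πβ/B)) = (30/2.3213)(1 − cos(2π·0.4759)) = 25.700322 mm/rad

s = 18.5591, ds/dθ = 25.7003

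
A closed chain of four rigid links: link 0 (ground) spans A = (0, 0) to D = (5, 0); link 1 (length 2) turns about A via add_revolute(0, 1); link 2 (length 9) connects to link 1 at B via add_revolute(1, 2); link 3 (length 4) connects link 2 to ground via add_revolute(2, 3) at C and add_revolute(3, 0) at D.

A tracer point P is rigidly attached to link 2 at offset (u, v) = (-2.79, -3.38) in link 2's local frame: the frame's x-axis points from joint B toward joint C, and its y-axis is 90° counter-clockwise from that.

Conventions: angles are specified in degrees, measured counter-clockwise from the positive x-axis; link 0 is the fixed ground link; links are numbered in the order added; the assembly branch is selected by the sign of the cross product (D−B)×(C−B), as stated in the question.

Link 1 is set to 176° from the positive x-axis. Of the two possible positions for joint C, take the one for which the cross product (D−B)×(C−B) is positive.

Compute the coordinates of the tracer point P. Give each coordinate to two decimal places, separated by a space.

A=(0,0), D=(5.00,0)
B = A + 2.00·(cos176°, sin176°) = (-1.9951, 0.1395)
|BD| = 6.9965
circle(B,9.00) ∩ circle(D,4.00): a=8.1434, h=3.8320
  candidates: C₊=(6.2231,3.8084) cross=26.811; C₋=(6.0703,-3.8542) cross=-26.811
  branch + wants cross > 0 → take C=(6.2231,3.8084) (cross=26.811)
ex = (C−B)/|BC| = (0.9131,0.4077); ey = (-0.4077,0.9131)
P = B + -2.79·ex + -3.38·ey = (-3.1649,-4.0842)

-3.16 -4.08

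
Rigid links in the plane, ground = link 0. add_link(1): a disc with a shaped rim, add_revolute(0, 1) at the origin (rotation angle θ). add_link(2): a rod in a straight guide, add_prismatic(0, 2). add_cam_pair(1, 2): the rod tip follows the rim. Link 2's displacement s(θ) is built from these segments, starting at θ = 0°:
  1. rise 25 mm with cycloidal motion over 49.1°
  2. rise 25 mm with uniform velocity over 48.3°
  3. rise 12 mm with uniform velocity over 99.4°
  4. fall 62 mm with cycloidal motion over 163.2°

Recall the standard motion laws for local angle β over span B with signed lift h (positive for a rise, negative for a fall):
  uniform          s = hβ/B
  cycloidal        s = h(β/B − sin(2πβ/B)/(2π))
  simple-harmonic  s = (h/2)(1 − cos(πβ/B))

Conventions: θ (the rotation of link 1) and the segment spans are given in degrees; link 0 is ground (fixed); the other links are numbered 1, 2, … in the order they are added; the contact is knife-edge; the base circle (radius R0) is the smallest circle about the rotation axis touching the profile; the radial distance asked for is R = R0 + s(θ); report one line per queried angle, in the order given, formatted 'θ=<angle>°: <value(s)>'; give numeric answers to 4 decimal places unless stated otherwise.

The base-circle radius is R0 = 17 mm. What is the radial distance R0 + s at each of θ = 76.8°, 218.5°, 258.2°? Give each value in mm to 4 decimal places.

segment 1 (0° to 49.1°, cycloidal, h = 25) is passed completely: s = 0.0000 + (25) = 25.0000
θ = 76.8° falls in segment 2 (49.1° to 97.4°, uniform, h = 25): β = 76.8 − 49.1 = 27.7°, B = 48.3°; Δs = 25·27.7/48.3 = 14.3375; s = 25.0000 + 14.3375 = 39.3375
segment 2 (49.1° to 97.4°, uniform, h = 25) is passed completely: s = 25.0000 + (25) = 50.0000
segment 3 (97.4° to 196.8°, uniform, h = 12) is passed completely: s = 50.0000 + (12) = 62.0000
θ = 218.5° falls in segment 4 (196.8° to 360°, cycloidal, h = -62): β = 218.5 − 196.8 = 21.7°, B = 163.2°; Δs = -62·(0.1330 − sin(2π·0.1330)/(2π)) = -0.9261; s = 62.0000 − 0.9261 = 61.0739
θ = 258.2° falls in segment 4 (196.8° to 360°, cycloidal, h = -62): β = 258.2 − 196.8 = 61.4°, B = 163.2°; Δs = -62·(0.3762 − sin(2π·0.3762)/(2π)) = -16.4025; s = 62.0000 − 16.4025 = 45.5975
θ=76.8°: R = R0 + s = 17 + 39.3375 = 56.3375
θ=218.5°: R = R0 + s = 17 + 61.0739 = 78.0739
θ=258.2°: R = R0 + s = 17 + 45.5975 = 62.5975

θ=76.8°: 56.3375
θ=218.5°: 78.0739
θ=258.2°: 62.5975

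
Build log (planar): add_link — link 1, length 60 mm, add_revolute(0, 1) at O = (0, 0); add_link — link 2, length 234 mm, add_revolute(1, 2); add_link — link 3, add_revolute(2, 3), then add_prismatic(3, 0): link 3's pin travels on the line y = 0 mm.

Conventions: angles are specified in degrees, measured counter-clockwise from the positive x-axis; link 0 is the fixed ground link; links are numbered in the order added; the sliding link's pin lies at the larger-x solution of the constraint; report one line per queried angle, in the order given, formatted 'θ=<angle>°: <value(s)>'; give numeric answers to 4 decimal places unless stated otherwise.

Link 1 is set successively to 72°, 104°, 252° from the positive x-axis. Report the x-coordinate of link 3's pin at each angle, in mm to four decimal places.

geometry: r = 60 mm, L = 234 mm, e = 0 mm
θ=72°: crank pin P = (r cos θ, r sin θ) = (18.541020, 57.063391)
θ=72°: h = r sin θ − e = 57.063391 − 0 = 57.063391
θ=72°: x = r cos θ + √(L² − h²) = 18.541020 + 226.935606 = 245.476626
θ=104°: crank pin P = (r cos θ, r sin θ) = (-14.515314, 58.217744)
θ=104°: h = r sin θ − e = 58.217744 − 0 = 58.217744
θ=104°: x = r cos θ + √(L² − h²) = -14.515314 + 226.642217 = 212.126903
θ=252°: crank pin P = (r cos θ, r sin θ) = (-18.541020, -57.063391)
θ=252°: h = r sin θ − e = -57.063391 − 0 = -57.063391
θ=252°: x = r cos θ + √(L² − h²) = -18.541020 + 226.935606 = 208.394587

θ=72°: 245.4766
θ=104°: 212.1269
θ=252°: 208.3946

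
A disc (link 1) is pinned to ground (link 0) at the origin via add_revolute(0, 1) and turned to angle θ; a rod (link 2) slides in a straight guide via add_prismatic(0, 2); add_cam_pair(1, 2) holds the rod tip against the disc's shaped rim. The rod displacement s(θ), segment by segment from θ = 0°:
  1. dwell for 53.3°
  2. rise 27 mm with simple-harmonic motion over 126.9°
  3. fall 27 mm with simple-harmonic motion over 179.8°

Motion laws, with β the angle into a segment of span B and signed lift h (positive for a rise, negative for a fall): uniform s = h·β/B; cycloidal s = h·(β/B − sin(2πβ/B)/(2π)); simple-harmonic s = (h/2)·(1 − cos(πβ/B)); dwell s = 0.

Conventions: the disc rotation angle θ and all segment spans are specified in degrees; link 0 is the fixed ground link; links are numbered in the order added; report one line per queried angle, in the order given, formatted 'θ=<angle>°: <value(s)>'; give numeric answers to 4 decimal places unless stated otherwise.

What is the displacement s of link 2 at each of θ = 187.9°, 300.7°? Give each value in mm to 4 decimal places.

segment 1 (0° to 53.3°, dwell): s unchanged at 0.0000
segment 2 (53.3° to 180.2°, simple-harmonic, h = 27) is passed completely: s = 0.0000 + (27) = 27.0000
θ = 187.9° falls in segment 3 (180.2° to 360°, simple-harmonic, h = -27): β = 187.9 − 180.2 = 7.7°, B = 179.8°; Δs = -27/2·(1 − cos(π·0.0428)) = -0.1220; s = 27.0000 − 0.1220 = 26.8780
θ = 300.7° falls in segment 3 (180.2° to 360°, simple-harmonic, h = -27): β = 300.7 − 180.2 = 120.5°, B = 179.8°; Δs = -27/2·(1 − cos(π·0.6702)) = -20.3790; s = 27.0000 − 20.3790 = 6.6210

θ=187.9°: 26.8780
θ=300.7°: 6.6210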